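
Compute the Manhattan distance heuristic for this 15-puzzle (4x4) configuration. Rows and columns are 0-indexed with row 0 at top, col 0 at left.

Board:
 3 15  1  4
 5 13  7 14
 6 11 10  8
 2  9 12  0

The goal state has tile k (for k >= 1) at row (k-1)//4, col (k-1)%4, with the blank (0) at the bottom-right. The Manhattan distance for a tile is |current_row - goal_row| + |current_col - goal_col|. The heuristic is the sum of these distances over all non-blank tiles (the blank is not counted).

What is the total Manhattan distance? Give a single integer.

Answer: 28

Derivation:
Tile 3: at (0,0), goal (0,2), distance |0-0|+|0-2| = 2
Tile 15: at (0,1), goal (3,2), distance |0-3|+|1-2| = 4
Tile 1: at (0,2), goal (0,0), distance |0-0|+|2-0| = 2
Tile 4: at (0,3), goal (0,3), distance |0-0|+|3-3| = 0
Tile 5: at (1,0), goal (1,0), distance |1-1|+|0-0| = 0
Tile 13: at (1,1), goal (3,0), distance |1-3|+|1-0| = 3
Tile 7: at (1,2), goal (1,2), distance |1-1|+|2-2| = 0
Tile 14: at (1,3), goal (3,1), distance |1-3|+|3-1| = 4
Tile 6: at (2,0), goal (1,1), distance |2-1|+|0-1| = 2
Tile 11: at (2,1), goal (2,2), distance |2-2|+|1-2| = 1
Tile 10: at (2,2), goal (2,1), distance |2-2|+|2-1| = 1
Tile 8: at (2,3), goal (1,3), distance |2-1|+|3-3| = 1
Tile 2: at (3,0), goal (0,1), distance |3-0|+|0-1| = 4
Tile 9: at (3,1), goal (2,0), distance |3-2|+|1-0| = 2
Tile 12: at (3,2), goal (2,3), distance |3-2|+|2-3| = 2
Sum: 2 + 4 + 2 + 0 + 0 + 3 + 0 + 4 + 2 + 1 + 1 + 1 + 4 + 2 + 2 = 28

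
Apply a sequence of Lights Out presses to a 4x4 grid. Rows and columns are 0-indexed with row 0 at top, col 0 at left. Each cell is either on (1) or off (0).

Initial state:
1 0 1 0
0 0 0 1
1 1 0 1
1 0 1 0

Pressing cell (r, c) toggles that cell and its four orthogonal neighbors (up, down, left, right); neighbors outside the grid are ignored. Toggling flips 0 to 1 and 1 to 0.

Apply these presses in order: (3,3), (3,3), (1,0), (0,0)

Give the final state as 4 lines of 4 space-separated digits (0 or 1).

After press 1 at (3,3):
1 0 1 0
0 0 0 1
1 1 0 0
1 0 0 1

After press 2 at (3,3):
1 0 1 0
0 0 0 1
1 1 0 1
1 0 1 0

After press 3 at (1,0):
0 0 1 0
1 1 0 1
0 1 0 1
1 0 1 0

After press 4 at (0,0):
1 1 1 0
0 1 0 1
0 1 0 1
1 0 1 0

Answer: 1 1 1 0
0 1 0 1
0 1 0 1
1 0 1 0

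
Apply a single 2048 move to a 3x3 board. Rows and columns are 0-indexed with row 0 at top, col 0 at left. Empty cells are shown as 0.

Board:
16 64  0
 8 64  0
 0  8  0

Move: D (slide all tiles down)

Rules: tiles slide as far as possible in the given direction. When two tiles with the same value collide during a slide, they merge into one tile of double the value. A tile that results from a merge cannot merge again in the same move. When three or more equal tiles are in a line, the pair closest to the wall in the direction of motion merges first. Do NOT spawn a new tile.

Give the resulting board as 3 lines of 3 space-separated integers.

Slide down:
col 0: [16, 8, 0] -> [0, 16, 8]
col 1: [64, 64, 8] -> [0, 128, 8]
col 2: [0, 0, 0] -> [0, 0, 0]

Answer:   0   0   0
 16 128   0
  8   8   0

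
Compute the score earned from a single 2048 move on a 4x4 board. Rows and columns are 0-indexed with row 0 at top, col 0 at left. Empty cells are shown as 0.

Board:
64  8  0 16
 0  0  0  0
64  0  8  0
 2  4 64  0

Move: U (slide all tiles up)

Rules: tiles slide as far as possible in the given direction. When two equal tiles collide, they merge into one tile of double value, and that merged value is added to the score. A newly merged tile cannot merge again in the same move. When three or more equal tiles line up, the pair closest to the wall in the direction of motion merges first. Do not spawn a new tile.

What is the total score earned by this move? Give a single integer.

Slide up:
col 0: [64, 0, 64, 2] -> [128, 2, 0, 0]  score +128 (running 128)
col 1: [8, 0, 0, 4] -> [8, 4, 0, 0]  score +0 (running 128)
col 2: [0, 0, 8, 64] -> [8, 64, 0, 0]  score +0 (running 128)
col 3: [16, 0, 0, 0] -> [16, 0, 0, 0]  score +0 (running 128)
Board after move:
128   8   8  16
  2   4  64   0
  0   0   0   0
  0   0   0   0

Answer: 128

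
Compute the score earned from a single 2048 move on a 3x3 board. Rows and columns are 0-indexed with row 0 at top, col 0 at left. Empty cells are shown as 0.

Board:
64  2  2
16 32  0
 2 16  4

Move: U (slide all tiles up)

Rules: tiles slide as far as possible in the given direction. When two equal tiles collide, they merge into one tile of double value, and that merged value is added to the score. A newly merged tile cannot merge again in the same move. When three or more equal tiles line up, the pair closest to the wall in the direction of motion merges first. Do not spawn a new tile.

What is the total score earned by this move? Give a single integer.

Slide up:
col 0: [64, 16, 2] -> [64, 16, 2]  score +0 (running 0)
col 1: [2, 32, 16] -> [2, 32, 16]  score +0 (running 0)
col 2: [2, 0, 4] -> [2, 4, 0]  score +0 (running 0)
Board after move:
64  2  2
16 32  4
 2 16  0

Answer: 0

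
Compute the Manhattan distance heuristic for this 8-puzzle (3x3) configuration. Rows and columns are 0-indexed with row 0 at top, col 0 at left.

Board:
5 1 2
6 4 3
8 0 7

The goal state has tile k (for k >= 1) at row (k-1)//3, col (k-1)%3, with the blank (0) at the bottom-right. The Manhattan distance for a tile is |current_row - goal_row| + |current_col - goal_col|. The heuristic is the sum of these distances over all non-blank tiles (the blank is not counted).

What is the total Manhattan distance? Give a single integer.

Answer: 11

Derivation:
Tile 5: at (0,0), goal (1,1), distance |0-1|+|0-1| = 2
Tile 1: at (0,1), goal (0,0), distance |0-0|+|1-0| = 1
Tile 2: at (0,2), goal (0,1), distance |0-0|+|2-1| = 1
Tile 6: at (1,0), goal (1,2), distance |1-1|+|0-2| = 2
Tile 4: at (1,1), goal (1,0), distance |1-1|+|1-0| = 1
Tile 3: at (1,2), goal (0,2), distance |1-0|+|2-2| = 1
Tile 8: at (2,0), goal (2,1), distance |2-2|+|0-1| = 1
Tile 7: at (2,2), goal (2,0), distance |2-2|+|2-0| = 2
Sum: 2 + 1 + 1 + 2 + 1 + 1 + 1 + 2 = 11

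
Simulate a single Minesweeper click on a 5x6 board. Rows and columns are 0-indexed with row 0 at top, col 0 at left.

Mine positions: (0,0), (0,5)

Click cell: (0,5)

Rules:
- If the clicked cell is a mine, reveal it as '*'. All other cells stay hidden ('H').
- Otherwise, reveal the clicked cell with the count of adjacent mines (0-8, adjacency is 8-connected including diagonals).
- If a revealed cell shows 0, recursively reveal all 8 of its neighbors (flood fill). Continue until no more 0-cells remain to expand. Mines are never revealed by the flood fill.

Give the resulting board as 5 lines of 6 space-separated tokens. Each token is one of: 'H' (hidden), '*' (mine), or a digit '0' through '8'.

H H H H H *
H H H H H H
H H H H H H
H H H H H H
H H H H H H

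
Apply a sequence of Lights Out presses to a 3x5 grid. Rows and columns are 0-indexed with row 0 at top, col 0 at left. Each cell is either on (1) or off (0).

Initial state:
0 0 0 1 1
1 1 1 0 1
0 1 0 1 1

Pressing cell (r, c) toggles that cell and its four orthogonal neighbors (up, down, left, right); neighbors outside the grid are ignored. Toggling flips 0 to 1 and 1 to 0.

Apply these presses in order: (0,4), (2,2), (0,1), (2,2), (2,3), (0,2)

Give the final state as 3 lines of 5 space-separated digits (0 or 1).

After press 1 at (0,4):
0 0 0 0 0
1 1 1 0 0
0 1 0 1 1

After press 2 at (2,2):
0 0 0 0 0
1 1 0 0 0
0 0 1 0 1

After press 3 at (0,1):
1 1 1 0 0
1 0 0 0 0
0 0 1 0 1

After press 4 at (2,2):
1 1 1 0 0
1 0 1 0 0
0 1 0 1 1

After press 5 at (2,3):
1 1 1 0 0
1 0 1 1 0
0 1 1 0 0

After press 6 at (0,2):
1 0 0 1 0
1 0 0 1 0
0 1 1 0 0

Answer: 1 0 0 1 0
1 0 0 1 0
0 1 1 0 0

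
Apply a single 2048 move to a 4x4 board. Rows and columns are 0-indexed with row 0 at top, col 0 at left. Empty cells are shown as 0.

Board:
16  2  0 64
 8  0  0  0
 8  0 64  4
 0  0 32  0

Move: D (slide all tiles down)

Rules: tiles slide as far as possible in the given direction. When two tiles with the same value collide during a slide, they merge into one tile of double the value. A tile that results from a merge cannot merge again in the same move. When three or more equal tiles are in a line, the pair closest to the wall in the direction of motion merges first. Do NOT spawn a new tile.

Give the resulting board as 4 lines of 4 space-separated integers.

Slide down:
col 0: [16, 8, 8, 0] -> [0, 0, 16, 16]
col 1: [2, 0, 0, 0] -> [0, 0, 0, 2]
col 2: [0, 0, 64, 32] -> [0, 0, 64, 32]
col 3: [64, 0, 4, 0] -> [0, 0, 64, 4]

Answer:  0  0  0  0
 0  0  0  0
16  0 64 64
16  2 32  4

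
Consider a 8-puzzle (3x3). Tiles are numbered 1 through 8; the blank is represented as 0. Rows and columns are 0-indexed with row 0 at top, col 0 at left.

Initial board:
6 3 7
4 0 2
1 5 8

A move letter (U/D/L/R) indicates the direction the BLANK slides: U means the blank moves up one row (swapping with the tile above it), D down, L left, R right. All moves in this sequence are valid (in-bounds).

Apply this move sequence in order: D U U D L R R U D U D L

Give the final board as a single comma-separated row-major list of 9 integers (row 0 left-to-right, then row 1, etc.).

Answer: 6, 3, 7, 4, 0, 2, 1, 5, 8

Derivation:
After move 1 (D):
6 3 7
4 5 2
1 0 8

After move 2 (U):
6 3 7
4 0 2
1 5 8

After move 3 (U):
6 0 7
4 3 2
1 5 8

After move 4 (D):
6 3 7
4 0 2
1 5 8

After move 5 (L):
6 3 7
0 4 2
1 5 8

After move 6 (R):
6 3 7
4 0 2
1 5 8

After move 7 (R):
6 3 7
4 2 0
1 5 8

After move 8 (U):
6 3 0
4 2 7
1 5 8

After move 9 (D):
6 3 7
4 2 0
1 5 8

After move 10 (U):
6 3 0
4 2 7
1 5 8

After move 11 (D):
6 3 7
4 2 0
1 5 8

After move 12 (L):
6 3 7
4 0 2
1 5 8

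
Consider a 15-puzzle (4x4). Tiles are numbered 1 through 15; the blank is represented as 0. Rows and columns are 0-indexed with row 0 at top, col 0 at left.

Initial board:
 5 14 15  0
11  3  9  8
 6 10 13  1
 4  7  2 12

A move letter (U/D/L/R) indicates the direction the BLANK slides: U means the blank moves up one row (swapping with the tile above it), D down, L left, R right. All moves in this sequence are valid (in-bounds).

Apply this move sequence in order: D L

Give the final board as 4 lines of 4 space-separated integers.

Answer:  5 14 15  8
11  3  0  9
 6 10 13  1
 4  7  2 12

Derivation:
After move 1 (D):
 5 14 15  8
11  3  9  0
 6 10 13  1
 4  7  2 12

After move 2 (L):
 5 14 15  8
11  3  0  9
 6 10 13  1
 4  7  2 12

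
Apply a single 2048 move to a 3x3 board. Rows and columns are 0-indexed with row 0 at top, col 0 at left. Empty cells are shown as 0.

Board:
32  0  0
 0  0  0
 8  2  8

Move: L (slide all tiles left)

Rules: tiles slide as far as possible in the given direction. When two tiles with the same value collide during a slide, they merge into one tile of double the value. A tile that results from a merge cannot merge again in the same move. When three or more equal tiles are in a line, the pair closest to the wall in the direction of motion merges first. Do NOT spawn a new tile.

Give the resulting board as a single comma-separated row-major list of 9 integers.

Slide left:
row 0: [32, 0, 0] -> [32, 0, 0]
row 1: [0, 0, 0] -> [0, 0, 0]
row 2: [8, 2, 8] -> [8, 2, 8]

Answer: 32, 0, 0, 0, 0, 0, 8, 2, 8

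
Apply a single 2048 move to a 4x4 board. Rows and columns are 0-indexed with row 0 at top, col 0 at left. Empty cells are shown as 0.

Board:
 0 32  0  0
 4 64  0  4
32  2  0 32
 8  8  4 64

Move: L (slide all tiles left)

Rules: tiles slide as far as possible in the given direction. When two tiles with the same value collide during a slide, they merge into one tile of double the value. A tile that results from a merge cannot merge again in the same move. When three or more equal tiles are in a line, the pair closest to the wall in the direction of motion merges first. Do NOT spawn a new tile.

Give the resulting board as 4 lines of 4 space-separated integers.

Slide left:
row 0: [0, 32, 0, 0] -> [32, 0, 0, 0]
row 1: [4, 64, 0, 4] -> [4, 64, 4, 0]
row 2: [32, 2, 0, 32] -> [32, 2, 32, 0]
row 3: [8, 8, 4, 64] -> [16, 4, 64, 0]

Answer: 32  0  0  0
 4 64  4  0
32  2 32  0
16  4 64  0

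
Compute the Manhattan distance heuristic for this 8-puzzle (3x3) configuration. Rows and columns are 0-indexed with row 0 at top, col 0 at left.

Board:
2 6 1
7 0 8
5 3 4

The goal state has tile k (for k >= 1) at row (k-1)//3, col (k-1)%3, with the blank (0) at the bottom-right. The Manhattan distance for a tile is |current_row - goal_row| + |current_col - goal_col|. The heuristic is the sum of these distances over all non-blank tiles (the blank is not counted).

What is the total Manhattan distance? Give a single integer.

Tile 2: (0,0)->(0,1) = 1
Tile 6: (0,1)->(1,2) = 2
Tile 1: (0,2)->(0,0) = 2
Tile 7: (1,0)->(2,0) = 1
Tile 8: (1,2)->(2,1) = 2
Tile 5: (2,0)->(1,1) = 2
Tile 3: (2,1)->(0,2) = 3
Tile 4: (2,2)->(1,0) = 3
Sum: 1 + 2 + 2 + 1 + 2 + 2 + 3 + 3 = 16

Answer: 16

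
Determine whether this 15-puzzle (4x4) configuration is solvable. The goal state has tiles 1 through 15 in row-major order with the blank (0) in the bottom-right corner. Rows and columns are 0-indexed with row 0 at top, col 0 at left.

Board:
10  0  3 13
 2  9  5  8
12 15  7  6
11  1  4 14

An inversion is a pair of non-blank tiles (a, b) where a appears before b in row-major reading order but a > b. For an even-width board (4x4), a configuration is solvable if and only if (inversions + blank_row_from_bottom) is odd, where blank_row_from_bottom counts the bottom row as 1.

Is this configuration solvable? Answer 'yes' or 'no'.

Answer: no

Derivation:
Inversions: 52
Blank is in row 0 (0-indexed from top), which is row 4 counting from the bottom (bottom = 1).
52 + 4 = 56, which is even, so the puzzle is not solvable.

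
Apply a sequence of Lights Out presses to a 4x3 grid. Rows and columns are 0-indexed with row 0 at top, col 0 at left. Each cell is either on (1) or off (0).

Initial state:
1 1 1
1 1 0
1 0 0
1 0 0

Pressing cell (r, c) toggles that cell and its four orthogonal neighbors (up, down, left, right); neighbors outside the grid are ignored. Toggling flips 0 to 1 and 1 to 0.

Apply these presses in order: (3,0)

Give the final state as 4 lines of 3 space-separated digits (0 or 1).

After press 1 at (3,0):
1 1 1
1 1 0
0 0 0
0 1 0

Answer: 1 1 1
1 1 0
0 0 0
0 1 0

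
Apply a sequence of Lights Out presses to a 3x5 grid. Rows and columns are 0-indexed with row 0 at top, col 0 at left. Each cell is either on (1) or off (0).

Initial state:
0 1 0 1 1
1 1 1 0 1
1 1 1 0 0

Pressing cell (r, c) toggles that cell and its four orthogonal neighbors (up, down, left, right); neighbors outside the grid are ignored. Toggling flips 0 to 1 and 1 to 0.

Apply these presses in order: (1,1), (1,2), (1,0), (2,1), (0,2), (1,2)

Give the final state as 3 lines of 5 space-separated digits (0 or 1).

Answer: 1 1 1 0 1
1 0 1 0 1
1 1 0 0 0

Derivation:
After press 1 at (1,1):
0 0 0 1 1
0 0 0 0 1
1 0 1 0 0

After press 2 at (1,2):
0 0 1 1 1
0 1 1 1 1
1 0 0 0 0

After press 3 at (1,0):
1 0 1 1 1
1 0 1 1 1
0 0 0 0 0

After press 4 at (2,1):
1 0 1 1 1
1 1 1 1 1
1 1 1 0 0

After press 5 at (0,2):
1 1 0 0 1
1 1 0 1 1
1 1 1 0 0

After press 6 at (1,2):
1 1 1 0 1
1 0 1 0 1
1 1 0 0 0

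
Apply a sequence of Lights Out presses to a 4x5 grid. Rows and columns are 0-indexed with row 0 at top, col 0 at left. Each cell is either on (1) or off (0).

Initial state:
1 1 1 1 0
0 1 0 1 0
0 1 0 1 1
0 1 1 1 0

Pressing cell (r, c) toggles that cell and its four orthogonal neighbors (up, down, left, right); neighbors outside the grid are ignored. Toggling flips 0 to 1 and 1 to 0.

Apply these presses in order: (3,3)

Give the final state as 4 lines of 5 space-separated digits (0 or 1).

Answer: 1 1 1 1 0
0 1 0 1 0
0 1 0 0 1
0 1 0 0 1

Derivation:
After press 1 at (3,3):
1 1 1 1 0
0 1 0 1 0
0 1 0 0 1
0 1 0 0 1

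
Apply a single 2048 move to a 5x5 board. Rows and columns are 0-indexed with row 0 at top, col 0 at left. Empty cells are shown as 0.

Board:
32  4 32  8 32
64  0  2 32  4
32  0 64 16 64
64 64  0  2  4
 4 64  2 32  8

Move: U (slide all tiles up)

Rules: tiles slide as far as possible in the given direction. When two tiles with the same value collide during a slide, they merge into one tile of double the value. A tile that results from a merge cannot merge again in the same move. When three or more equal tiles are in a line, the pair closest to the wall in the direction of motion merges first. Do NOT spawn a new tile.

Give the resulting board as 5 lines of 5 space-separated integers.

Answer:  32   4  32   8  32
 64 128   2  32   4
 32   0  64  16  64
 64   0   2   2   4
  4   0   0  32   8

Derivation:
Slide up:
col 0: [32, 64, 32, 64, 4] -> [32, 64, 32, 64, 4]
col 1: [4, 0, 0, 64, 64] -> [4, 128, 0, 0, 0]
col 2: [32, 2, 64, 0, 2] -> [32, 2, 64, 2, 0]
col 3: [8, 32, 16, 2, 32] -> [8, 32, 16, 2, 32]
col 4: [32, 4, 64, 4, 8] -> [32, 4, 64, 4, 8]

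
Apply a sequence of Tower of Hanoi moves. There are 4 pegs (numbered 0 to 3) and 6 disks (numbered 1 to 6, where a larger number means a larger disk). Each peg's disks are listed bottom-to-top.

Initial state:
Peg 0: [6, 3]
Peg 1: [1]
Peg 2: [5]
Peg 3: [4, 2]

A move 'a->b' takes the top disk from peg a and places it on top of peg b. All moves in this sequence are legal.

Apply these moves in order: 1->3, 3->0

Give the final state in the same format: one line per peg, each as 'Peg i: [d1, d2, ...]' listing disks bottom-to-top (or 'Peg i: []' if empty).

After move 1 (1->3):
Peg 0: [6, 3]
Peg 1: []
Peg 2: [5]
Peg 3: [4, 2, 1]

After move 2 (3->0):
Peg 0: [6, 3, 1]
Peg 1: []
Peg 2: [5]
Peg 3: [4, 2]

Answer: Peg 0: [6, 3, 1]
Peg 1: []
Peg 2: [5]
Peg 3: [4, 2]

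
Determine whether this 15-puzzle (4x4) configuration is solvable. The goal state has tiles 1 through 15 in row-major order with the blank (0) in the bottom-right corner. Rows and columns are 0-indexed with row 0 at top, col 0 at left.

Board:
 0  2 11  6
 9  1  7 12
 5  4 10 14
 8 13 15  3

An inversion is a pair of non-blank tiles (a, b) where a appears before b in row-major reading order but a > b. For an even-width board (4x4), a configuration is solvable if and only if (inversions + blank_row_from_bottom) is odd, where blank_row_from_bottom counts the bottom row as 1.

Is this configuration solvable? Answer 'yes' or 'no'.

Inversions: 39
Blank is in row 0 (0-indexed from top), which is row 4 counting from the bottom (bottom = 1).
39 + 4 = 43, which is odd, so the puzzle is solvable.

Answer: yes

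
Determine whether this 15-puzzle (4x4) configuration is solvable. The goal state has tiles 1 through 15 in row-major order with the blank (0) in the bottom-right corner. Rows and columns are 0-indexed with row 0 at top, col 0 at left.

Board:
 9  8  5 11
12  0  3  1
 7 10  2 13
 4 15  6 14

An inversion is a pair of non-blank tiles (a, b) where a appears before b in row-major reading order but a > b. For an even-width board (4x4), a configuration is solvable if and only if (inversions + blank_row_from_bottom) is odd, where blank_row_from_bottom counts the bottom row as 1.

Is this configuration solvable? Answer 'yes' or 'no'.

Answer: no

Derivation:
Inversions: 45
Blank is in row 1 (0-indexed from top), which is row 3 counting from the bottom (bottom = 1).
45 + 3 = 48, which is even, so the puzzle is not solvable.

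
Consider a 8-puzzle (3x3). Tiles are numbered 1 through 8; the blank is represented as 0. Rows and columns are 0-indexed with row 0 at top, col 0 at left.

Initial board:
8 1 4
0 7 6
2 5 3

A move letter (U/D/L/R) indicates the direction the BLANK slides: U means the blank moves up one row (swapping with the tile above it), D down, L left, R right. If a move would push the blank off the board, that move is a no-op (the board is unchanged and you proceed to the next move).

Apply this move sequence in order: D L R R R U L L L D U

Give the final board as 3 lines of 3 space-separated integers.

After move 1 (D):
8 1 4
2 7 6
0 5 3

After move 2 (L):
8 1 4
2 7 6
0 5 3

After move 3 (R):
8 1 4
2 7 6
5 0 3

After move 4 (R):
8 1 4
2 7 6
5 3 0

After move 5 (R):
8 1 4
2 7 6
5 3 0

After move 6 (U):
8 1 4
2 7 0
5 3 6

After move 7 (L):
8 1 4
2 0 7
5 3 6

After move 8 (L):
8 1 4
0 2 7
5 3 6

After move 9 (L):
8 1 4
0 2 7
5 3 6

After move 10 (D):
8 1 4
5 2 7
0 3 6

After move 11 (U):
8 1 4
0 2 7
5 3 6

Answer: 8 1 4
0 2 7
5 3 6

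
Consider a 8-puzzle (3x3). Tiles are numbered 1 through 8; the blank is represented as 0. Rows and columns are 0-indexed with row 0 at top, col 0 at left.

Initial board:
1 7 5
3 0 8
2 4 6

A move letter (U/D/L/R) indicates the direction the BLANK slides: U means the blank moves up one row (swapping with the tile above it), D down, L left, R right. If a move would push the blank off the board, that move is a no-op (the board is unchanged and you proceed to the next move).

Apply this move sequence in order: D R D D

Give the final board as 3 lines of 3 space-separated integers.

After move 1 (D):
1 7 5
3 4 8
2 0 6

After move 2 (R):
1 7 5
3 4 8
2 6 0

After move 3 (D):
1 7 5
3 4 8
2 6 0

After move 4 (D):
1 7 5
3 4 8
2 6 0

Answer: 1 7 5
3 4 8
2 6 0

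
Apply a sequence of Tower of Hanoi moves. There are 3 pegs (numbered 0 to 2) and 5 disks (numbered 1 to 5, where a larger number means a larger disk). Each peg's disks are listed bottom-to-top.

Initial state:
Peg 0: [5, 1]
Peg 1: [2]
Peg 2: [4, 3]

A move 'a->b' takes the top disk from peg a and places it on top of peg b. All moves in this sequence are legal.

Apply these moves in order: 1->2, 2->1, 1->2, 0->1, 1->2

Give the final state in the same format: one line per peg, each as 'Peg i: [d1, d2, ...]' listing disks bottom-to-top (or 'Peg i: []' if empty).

After move 1 (1->2):
Peg 0: [5, 1]
Peg 1: []
Peg 2: [4, 3, 2]

After move 2 (2->1):
Peg 0: [5, 1]
Peg 1: [2]
Peg 2: [4, 3]

After move 3 (1->2):
Peg 0: [5, 1]
Peg 1: []
Peg 2: [4, 3, 2]

After move 4 (0->1):
Peg 0: [5]
Peg 1: [1]
Peg 2: [4, 3, 2]

After move 5 (1->2):
Peg 0: [5]
Peg 1: []
Peg 2: [4, 3, 2, 1]

Answer: Peg 0: [5]
Peg 1: []
Peg 2: [4, 3, 2, 1]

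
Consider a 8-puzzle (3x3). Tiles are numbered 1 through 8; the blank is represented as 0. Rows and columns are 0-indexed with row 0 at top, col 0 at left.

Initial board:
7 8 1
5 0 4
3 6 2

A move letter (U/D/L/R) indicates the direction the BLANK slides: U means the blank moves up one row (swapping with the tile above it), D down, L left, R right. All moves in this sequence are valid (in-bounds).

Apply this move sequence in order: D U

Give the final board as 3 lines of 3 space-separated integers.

After move 1 (D):
7 8 1
5 6 4
3 0 2

After move 2 (U):
7 8 1
5 0 4
3 6 2

Answer: 7 8 1
5 0 4
3 6 2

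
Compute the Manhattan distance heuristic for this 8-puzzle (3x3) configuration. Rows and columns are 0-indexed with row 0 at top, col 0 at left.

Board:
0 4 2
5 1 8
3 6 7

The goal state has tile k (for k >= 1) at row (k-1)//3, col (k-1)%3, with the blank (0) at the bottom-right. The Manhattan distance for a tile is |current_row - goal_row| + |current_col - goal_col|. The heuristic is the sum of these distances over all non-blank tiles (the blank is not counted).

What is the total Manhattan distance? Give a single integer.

Tile 4: at (0,1), goal (1,0), distance |0-1|+|1-0| = 2
Tile 2: at (0,2), goal (0,1), distance |0-0|+|2-1| = 1
Tile 5: at (1,0), goal (1,1), distance |1-1|+|0-1| = 1
Tile 1: at (1,1), goal (0,0), distance |1-0|+|1-0| = 2
Tile 8: at (1,2), goal (2,1), distance |1-2|+|2-1| = 2
Tile 3: at (2,0), goal (0,2), distance |2-0|+|0-2| = 4
Tile 6: at (2,1), goal (1,2), distance |2-1|+|1-2| = 2
Tile 7: at (2,2), goal (2,0), distance |2-2|+|2-0| = 2
Sum: 2 + 1 + 1 + 2 + 2 + 4 + 2 + 2 = 16

Answer: 16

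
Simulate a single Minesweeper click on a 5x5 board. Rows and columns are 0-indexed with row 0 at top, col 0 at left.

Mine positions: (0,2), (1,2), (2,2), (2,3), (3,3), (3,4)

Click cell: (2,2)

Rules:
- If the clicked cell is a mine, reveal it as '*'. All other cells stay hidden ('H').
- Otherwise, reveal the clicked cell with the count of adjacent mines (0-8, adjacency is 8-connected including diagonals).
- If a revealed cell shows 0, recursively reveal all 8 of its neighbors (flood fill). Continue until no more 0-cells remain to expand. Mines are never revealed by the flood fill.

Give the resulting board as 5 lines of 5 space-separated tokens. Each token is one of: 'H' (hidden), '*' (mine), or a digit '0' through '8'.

H H H H H
H H H H H
H H * H H
H H H H H
H H H H H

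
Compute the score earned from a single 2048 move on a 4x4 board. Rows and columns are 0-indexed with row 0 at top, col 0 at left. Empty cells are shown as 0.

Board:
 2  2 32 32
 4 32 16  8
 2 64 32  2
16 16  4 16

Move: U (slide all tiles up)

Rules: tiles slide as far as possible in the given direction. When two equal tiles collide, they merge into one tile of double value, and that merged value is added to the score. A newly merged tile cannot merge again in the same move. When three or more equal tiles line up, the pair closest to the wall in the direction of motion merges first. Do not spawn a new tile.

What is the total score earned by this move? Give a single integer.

Slide up:
col 0: [2, 4, 2, 16] -> [2, 4, 2, 16]  score +0 (running 0)
col 1: [2, 32, 64, 16] -> [2, 32, 64, 16]  score +0 (running 0)
col 2: [32, 16, 32, 4] -> [32, 16, 32, 4]  score +0 (running 0)
col 3: [32, 8, 2, 16] -> [32, 8, 2, 16]  score +0 (running 0)
Board after move:
 2  2 32 32
 4 32 16  8
 2 64 32  2
16 16  4 16

Answer: 0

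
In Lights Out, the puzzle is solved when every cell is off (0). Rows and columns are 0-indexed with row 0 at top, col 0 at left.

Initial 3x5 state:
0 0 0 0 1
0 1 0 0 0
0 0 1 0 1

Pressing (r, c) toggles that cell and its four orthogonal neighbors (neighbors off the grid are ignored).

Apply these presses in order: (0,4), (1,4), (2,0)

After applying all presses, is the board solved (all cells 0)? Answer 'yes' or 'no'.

Answer: no

Derivation:
After press 1 at (0,4):
0 0 0 1 0
0 1 0 0 1
0 0 1 0 1

After press 2 at (1,4):
0 0 0 1 1
0 1 0 1 0
0 0 1 0 0

After press 3 at (2,0):
0 0 0 1 1
1 1 0 1 0
1 1 1 0 0

Lights still on: 8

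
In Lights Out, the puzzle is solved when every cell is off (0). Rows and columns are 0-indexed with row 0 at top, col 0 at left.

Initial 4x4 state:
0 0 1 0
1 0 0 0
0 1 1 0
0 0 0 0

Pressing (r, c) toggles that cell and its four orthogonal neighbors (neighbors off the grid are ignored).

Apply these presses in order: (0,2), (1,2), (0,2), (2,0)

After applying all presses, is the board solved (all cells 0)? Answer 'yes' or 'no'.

Answer: no

Derivation:
After press 1 at (0,2):
0 1 0 1
1 0 1 0
0 1 1 0
0 0 0 0

After press 2 at (1,2):
0 1 1 1
1 1 0 1
0 1 0 0
0 0 0 0

After press 3 at (0,2):
0 0 0 0
1 1 1 1
0 1 0 0
0 0 0 0

After press 4 at (2,0):
0 0 0 0
0 1 1 1
1 0 0 0
1 0 0 0

Lights still on: 5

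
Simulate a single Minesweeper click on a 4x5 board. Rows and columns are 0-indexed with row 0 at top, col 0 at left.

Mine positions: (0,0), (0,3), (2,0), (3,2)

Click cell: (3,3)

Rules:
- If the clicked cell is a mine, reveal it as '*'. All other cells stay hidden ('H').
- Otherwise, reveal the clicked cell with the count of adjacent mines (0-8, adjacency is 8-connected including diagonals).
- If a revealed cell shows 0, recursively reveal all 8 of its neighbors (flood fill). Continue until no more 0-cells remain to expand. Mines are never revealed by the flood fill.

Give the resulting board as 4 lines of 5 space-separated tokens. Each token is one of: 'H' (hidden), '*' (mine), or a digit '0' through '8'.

H H H H H
H H H H H
H H H H H
H H H 1 H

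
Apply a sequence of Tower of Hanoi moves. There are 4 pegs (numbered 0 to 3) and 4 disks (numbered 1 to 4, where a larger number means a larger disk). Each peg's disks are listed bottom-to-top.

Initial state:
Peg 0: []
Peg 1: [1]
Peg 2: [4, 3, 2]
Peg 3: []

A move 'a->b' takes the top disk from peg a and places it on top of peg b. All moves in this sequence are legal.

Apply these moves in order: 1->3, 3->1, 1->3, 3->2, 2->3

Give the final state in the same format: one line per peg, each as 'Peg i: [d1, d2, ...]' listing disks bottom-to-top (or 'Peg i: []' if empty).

After move 1 (1->3):
Peg 0: []
Peg 1: []
Peg 2: [4, 3, 2]
Peg 3: [1]

After move 2 (3->1):
Peg 0: []
Peg 1: [1]
Peg 2: [4, 3, 2]
Peg 3: []

After move 3 (1->3):
Peg 0: []
Peg 1: []
Peg 2: [4, 3, 2]
Peg 3: [1]

After move 4 (3->2):
Peg 0: []
Peg 1: []
Peg 2: [4, 3, 2, 1]
Peg 3: []

After move 5 (2->3):
Peg 0: []
Peg 1: []
Peg 2: [4, 3, 2]
Peg 3: [1]

Answer: Peg 0: []
Peg 1: []
Peg 2: [4, 3, 2]
Peg 3: [1]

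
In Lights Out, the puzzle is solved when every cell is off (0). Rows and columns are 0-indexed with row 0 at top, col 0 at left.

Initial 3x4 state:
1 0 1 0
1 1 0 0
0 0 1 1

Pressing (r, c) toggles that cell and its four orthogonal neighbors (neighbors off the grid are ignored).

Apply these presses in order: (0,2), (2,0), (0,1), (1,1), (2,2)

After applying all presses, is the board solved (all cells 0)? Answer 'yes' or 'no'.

Answer: no

Derivation:
After press 1 at (0,2):
1 1 0 1
1 1 1 0
0 0 1 1

After press 2 at (2,0):
1 1 0 1
0 1 1 0
1 1 1 1

After press 3 at (0,1):
0 0 1 1
0 0 1 0
1 1 1 1

After press 4 at (1,1):
0 1 1 1
1 1 0 0
1 0 1 1

After press 5 at (2,2):
0 1 1 1
1 1 1 0
1 1 0 0

Lights still on: 8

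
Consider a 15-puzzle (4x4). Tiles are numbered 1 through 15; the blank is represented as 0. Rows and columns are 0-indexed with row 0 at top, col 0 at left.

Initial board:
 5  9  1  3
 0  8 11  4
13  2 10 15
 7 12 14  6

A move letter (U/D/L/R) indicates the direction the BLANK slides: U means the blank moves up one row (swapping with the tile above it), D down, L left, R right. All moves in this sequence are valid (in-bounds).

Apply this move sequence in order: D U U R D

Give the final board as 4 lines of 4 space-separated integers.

Answer:  9  8  1  3
 5  0 11  4
13  2 10 15
 7 12 14  6

Derivation:
After move 1 (D):
 5  9  1  3
13  8 11  4
 0  2 10 15
 7 12 14  6

After move 2 (U):
 5  9  1  3
 0  8 11  4
13  2 10 15
 7 12 14  6

After move 3 (U):
 0  9  1  3
 5  8 11  4
13  2 10 15
 7 12 14  6

After move 4 (R):
 9  0  1  3
 5  8 11  4
13  2 10 15
 7 12 14  6

After move 5 (D):
 9  8  1  3
 5  0 11  4
13  2 10 15
 7 12 14  6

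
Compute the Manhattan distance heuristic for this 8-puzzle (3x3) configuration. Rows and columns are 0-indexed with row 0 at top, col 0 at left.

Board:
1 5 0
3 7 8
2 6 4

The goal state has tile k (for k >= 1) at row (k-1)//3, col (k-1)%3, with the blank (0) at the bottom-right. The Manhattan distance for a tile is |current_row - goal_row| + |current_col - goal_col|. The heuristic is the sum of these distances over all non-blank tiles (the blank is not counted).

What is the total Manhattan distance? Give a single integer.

Tile 1: at (0,0), goal (0,0), distance |0-0|+|0-0| = 0
Tile 5: at (0,1), goal (1,1), distance |0-1|+|1-1| = 1
Tile 3: at (1,0), goal (0,2), distance |1-0|+|0-2| = 3
Tile 7: at (1,1), goal (2,0), distance |1-2|+|1-0| = 2
Tile 8: at (1,2), goal (2,1), distance |1-2|+|2-1| = 2
Tile 2: at (2,0), goal (0,1), distance |2-0|+|0-1| = 3
Tile 6: at (2,1), goal (1,2), distance |2-1|+|1-2| = 2
Tile 4: at (2,2), goal (1,0), distance |2-1|+|2-0| = 3
Sum: 0 + 1 + 3 + 2 + 2 + 3 + 2 + 3 = 16

Answer: 16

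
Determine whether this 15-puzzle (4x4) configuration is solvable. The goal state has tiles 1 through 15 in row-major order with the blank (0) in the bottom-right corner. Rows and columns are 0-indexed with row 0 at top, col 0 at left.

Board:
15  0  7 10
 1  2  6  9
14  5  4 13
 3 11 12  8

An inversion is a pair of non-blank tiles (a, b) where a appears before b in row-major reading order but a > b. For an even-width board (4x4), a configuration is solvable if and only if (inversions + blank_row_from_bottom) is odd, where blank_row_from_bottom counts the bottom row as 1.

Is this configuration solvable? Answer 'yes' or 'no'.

Answer: yes

Derivation:
Inversions: 51
Blank is in row 0 (0-indexed from top), which is row 4 counting from the bottom (bottom = 1).
51 + 4 = 55, which is odd, so the puzzle is solvable.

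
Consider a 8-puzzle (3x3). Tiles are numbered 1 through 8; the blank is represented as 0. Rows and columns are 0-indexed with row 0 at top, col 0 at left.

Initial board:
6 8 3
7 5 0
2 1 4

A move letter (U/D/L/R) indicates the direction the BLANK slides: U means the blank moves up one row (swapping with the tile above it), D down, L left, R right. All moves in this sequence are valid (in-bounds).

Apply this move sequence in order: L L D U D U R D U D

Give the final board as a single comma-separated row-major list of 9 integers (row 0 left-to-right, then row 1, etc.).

Answer: 6, 8, 3, 7, 1, 5, 2, 0, 4

Derivation:
After move 1 (L):
6 8 3
7 0 5
2 1 4

After move 2 (L):
6 8 3
0 7 5
2 1 4

After move 3 (D):
6 8 3
2 7 5
0 1 4

After move 4 (U):
6 8 3
0 7 5
2 1 4

After move 5 (D):
6 8 3
2 7 5
0 1 4

After move 6 (U):
6 8 3
0 7 5
2 1 4

After move 7 (R):
6 8 3
7 0 5
2 1 4

After move 8 (D):
6 8 3
7 1 5
2 0 4

After move 9 (U):
6 8 3
7 0 5
2 1 4

After move 10 (D):
6 8 3
7 1 5
2 0 4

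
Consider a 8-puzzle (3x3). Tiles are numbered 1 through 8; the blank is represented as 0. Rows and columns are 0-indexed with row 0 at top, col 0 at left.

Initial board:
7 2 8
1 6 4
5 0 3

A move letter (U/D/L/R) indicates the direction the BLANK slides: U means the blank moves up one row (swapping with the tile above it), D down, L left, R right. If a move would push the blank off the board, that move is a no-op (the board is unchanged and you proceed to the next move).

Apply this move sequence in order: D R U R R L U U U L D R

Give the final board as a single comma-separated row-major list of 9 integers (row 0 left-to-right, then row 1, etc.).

After move 1 (D):
7 2 8
1 6 4
5 0 3

After move 2 (R):
7 2 8
1 6 4
5 3 0

After move 3 (U):
7 2 8
1 6 0
5 3 4

After move 4 (R):
7 2 8
1 6 0
5 3 4

After move 5 (R):
7 2 8
1 6 0
5 3 4

After move 6 (L):
7 2 8
1 0 6
5 3 4

After move 7 (U):
7 0 8
1 2 6
5 3 4

After move 8 (U):
7 0 8
1 2 6
5 3 4

After move 9 (U):
7 0 8
1 2 6
5 3 4

After move 10 (L):
0 7 8
1 2 6
5 3 4

After move 11 (D):
1 7 8
0 2 6
5 3 4

After move 12 (R):
1 7 8
2 0 6
5 3 4

Answer: 1, 7, 8, 2, 0, 6, 5, 3, 4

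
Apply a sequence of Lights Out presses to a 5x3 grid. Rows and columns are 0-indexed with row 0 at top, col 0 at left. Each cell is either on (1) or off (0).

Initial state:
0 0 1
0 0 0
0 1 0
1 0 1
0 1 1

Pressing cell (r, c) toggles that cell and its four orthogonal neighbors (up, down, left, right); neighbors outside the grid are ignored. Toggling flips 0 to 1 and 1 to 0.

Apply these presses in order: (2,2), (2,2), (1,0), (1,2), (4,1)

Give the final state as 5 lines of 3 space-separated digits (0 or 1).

After press 1 at (2,2):
0 0 1
0 0 1
0 0 1
1 0 0
0 1 1

After press 2 at (2,2):
0 0 1
0 0 0
0 1 0
1 0 1
0 1 1

After press 3 at (1,0):
1 0 1
1 1 0
1 1 0
1 0 1
0 1 1

After press 4 at (1,2):
1 0 0
1 0 1
1 1 1
1 0 1
0 1 1

After press 5 at (4,1):
1 0 0
1 0 1
1 1 1
1 1 1
1 0 0

Answer: 1 0 0
1 0 1
1 1 1
1 1 1
1 0 0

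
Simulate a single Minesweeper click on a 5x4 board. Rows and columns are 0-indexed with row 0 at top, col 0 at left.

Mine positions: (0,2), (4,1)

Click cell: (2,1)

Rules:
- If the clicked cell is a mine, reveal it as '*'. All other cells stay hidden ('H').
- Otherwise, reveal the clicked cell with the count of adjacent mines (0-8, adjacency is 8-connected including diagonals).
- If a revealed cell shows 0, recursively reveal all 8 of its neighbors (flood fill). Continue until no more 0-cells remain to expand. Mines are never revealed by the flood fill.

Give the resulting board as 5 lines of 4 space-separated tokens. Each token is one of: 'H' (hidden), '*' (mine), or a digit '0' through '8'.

0 1 H H
0 1 1 1
0 0 0 0
1 1 1 0
H H 1 0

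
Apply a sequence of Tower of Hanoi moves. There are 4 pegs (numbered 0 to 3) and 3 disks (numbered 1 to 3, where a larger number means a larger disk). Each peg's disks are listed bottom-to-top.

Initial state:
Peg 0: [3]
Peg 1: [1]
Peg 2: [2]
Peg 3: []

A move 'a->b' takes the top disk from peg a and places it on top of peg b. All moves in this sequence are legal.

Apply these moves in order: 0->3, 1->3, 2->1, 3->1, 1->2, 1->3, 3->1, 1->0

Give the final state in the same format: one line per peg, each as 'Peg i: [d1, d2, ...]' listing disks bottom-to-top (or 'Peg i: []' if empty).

Answer: Peg 0: [2]
Peg 1: []
Peg 2: [1]
Peg 3: [3]

Derivation:
After move 1 (0->3):
Peg 0: []
Peg 1: [1]
Peg 2: [2]
Peg 3: [3]

After move 2 (1->3):
Peg 0: []
Peg 1: []
Peg 2: [2]
Peg 3: [3, 1]

After move 3 (2->1):
Peg 0: []
Peg 1: [2]
Peg 2: []
Peg 3: [3, 1]

After move 4 (3->1):
Peg 0: []
Peg 1: [2, 1]
Peg 2: []
Peg 3: [3]

After move 5 (1->2):
Peg 0: []
Peg 1: [2]
Peg 2: [1]
Peg 3: [3]

After move 6 (1->3):
Peg 0: []
Peg 1: []
Peg 2: [1]
Peg 3: [3, 2]

After move 7 (3->1):
Peg 0: []
Peg 1: [2]
Peg 2: [1]
Peg 3: [3]

After move 8 (1->0):
Peg 0: [2]
Peg 1: []
Peg 2: [1]
Peg 3: [3]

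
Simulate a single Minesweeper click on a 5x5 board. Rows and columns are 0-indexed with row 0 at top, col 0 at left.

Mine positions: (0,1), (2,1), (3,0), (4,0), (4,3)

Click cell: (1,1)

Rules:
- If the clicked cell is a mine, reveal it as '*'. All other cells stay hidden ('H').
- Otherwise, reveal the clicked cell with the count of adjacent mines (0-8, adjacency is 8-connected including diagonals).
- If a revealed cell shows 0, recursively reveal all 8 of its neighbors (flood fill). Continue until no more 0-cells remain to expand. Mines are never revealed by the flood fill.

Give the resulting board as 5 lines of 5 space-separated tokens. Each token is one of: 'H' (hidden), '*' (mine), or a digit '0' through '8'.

H H H H H
H 2 H H H
H H H H H
H H H H H
H H H H H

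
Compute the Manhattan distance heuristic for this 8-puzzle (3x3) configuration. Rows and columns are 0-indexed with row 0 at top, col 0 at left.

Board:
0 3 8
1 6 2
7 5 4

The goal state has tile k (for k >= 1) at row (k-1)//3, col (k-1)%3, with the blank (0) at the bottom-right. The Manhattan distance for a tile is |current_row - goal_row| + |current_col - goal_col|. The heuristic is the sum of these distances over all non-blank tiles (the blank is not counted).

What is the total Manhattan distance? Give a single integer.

Answer: 12

Derivation:
Tile 3: (0,1)->(0,2) = 1
Tile 8: (0,2)->(2,1) = 3
Tile 1: (1,0)->(0,0) = 1
Tile 6: (1,1)->(1,2) = 1
Tile 2: (1,2)->(0,1) = 2
Tile 7: (2,0)->(2,0) = 0
Tile 5: (2,1)->(1,1) = 1
Tile 4: (2,2)->(1,0) = 3
Sum: 1 + 3 + 1 + 1 + 2 + 0 + 1 + 3 = 12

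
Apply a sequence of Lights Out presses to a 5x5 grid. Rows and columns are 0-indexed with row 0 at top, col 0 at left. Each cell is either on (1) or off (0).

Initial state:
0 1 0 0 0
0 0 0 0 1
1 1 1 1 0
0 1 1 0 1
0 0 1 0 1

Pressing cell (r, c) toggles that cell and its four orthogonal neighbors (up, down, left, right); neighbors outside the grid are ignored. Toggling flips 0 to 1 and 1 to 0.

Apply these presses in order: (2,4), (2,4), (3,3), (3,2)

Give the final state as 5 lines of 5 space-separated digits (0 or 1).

After press 1 at (2,4):
0 1 0 0 0
0 0 0 0 0
1 1 1 0 1
0 1 1 0 0
0 0 1 0 1

After press 2 at (2,4):
0 1 0 0 0
0 0 0 0 1
1 1 1 1 0
0 1 1 0 1
0 0 1 0 1

After press 3 at (3,3):
0 1 0 0 0
0 0 0 0 1
1 1 1 0 0
0 1 0 1 0
0 0 1 1 1

After press 4 at (3,2):
0 1 0 0 0
0 0 0 0 1
1 1 0 0 0
0 0 1 0 0
0 0 0 1 1

Answer: 0 1 0 0 0
0 0 0 0 1
1 1 0 0 0
0 0 1 0 0
0 0 0 1 1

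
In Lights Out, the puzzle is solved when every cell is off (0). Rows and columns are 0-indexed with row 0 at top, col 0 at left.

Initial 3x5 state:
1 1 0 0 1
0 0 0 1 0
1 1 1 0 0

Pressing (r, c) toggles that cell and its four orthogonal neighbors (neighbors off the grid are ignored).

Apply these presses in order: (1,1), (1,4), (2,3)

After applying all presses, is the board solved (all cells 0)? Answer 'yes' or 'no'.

After press 1 at (1,1):
1 0 0 0 1
1 1 1 1 0
1 0 1 0 0

After press 2 at (1,4):
1 0 0 0 0
1 1 1 0 1
1 0 1 0 1

After press 3 at (2,3):
1 0 0 0 0
1 1 1 1 1
1 0 0 1 0

Lights still on: 8

Answer: no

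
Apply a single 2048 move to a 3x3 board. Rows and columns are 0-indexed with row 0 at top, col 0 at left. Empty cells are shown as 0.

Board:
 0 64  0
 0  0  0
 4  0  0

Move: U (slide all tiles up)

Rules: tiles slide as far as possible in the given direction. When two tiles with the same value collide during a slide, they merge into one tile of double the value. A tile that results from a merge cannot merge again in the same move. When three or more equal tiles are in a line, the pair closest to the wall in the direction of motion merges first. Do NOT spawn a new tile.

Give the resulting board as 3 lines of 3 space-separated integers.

Answer:  4 64  0
 0  0  0
 0  0  0

Derivation:
Slide up:
col 0: [0, 0, 4] -> [4, 0, 0]
col 1: [64, 0, 0] -> [64, 0, 0]
col 2: [0, 0, 0] -> [0, 0, 0]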